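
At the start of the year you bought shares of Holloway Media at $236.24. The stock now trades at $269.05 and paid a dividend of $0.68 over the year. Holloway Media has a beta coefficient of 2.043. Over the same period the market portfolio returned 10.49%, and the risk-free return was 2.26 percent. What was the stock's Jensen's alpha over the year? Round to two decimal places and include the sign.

-4.90%

Realised HPR = (P1 + D1 − P0) / P0 = (269.05 + 0.68 − 236.24) / 236.24 = 33.49 / 236.24 = 14.1763%
MRP = 10.49% − 2.26% = 8.23%
CAPM required = R_f + β·MRP = 2.26% + 2.043 × 8.23% = 19.07389%
α = realised − required = 14.1763% − 19.07389% = -4.90%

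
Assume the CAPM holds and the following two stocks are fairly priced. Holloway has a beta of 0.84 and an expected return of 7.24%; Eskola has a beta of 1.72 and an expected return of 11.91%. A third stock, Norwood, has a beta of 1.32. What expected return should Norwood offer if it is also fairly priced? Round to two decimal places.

9.79%

MRP (SML slope) = (11.91% − 7.24%) / (1.72 − 0.84) = 4.67% / 0.88 = 5.3068%
R_f (intercept) = 7.24% − 0.84 × 5.3068% = 2.7823%
E(R_Norwood) = R_f + β × MRP = 2.7823% + 1.32 × 5.3068% = 9.79%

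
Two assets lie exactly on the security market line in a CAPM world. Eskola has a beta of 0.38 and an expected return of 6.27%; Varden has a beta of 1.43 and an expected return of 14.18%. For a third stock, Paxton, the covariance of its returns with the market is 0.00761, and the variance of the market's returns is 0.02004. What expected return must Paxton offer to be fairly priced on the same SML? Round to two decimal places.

6.27%

MRP = (14.18% − 6.27%) / (1.43 − 0.38) = 7.5333%
R_f = 6.27% − 0.38 × 7.5333% = 3.4073%
β_Paxton = Cov / Var(R_m) = 0.00761 / 0.02004 = 0.3797
E(R_Paxton) = R_f + β × MRP = 3.4073% + 0.3797 × 7.5333% = 6.27%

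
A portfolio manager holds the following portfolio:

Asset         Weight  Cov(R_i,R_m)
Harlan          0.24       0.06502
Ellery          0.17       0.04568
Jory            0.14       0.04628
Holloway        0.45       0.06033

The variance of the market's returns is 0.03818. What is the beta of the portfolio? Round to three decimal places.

β_Harlan = 0.06502 / 0.03818 = 1.7030
β_Ellery = 0.04568 / 0.03818 = 1.1964
β_Jory = 0.04628 / 0.03818 = 1.2122
β_Holloway = 0.06033 / 0.03818 = 1.5801
β_P = Σ w_i β_i = 0.24×1.7030 + 0.17×1.1964 + 0.14×1.2122 + 0.45×1.5801 = 1.4929

1.493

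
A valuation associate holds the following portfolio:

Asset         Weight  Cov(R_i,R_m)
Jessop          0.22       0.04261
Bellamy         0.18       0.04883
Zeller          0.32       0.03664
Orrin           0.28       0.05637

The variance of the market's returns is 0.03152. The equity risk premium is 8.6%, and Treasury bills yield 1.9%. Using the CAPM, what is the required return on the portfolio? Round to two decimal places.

14.36%

β_Jessop = 0.04261 / 0.03152 = 1.3518
β_Bellamy = 0.04883 / 0.03152 = 1.5492
β_Zeller = 0.03664 / 0.03152 = 1.1624
β_Orrin = 0.05637 / 0.03152 = 1.7884
β_P = Σ w_i β_i = 0.22×1.3518 + 0.18×1.5492 + 0.32×1.1624 + 0.28×1.7884 = 1.4490
E(R_P) = R_f + β_P × MRP = 1.9% + 1.4490 × 8.6% = 14.36%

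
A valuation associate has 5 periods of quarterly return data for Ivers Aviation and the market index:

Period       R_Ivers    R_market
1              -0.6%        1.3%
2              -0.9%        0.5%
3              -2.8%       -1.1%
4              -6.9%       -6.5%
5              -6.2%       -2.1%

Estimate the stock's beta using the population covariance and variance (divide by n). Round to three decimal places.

0.863

Mean R_i = (-0.6 − 0.9 − 2.8 − 6.9 − 6.2) / 5 = -3.4800%
Mean R_m = (1.3 + 0.5 − 1.1 − 6.5 − 2.1) / 5 = -1.5800%
Σ(R_i − R̄_i)(R_m − R̄_m) = 32.2280  ⇒  Cov = 32.2280 / 5 = 6.4456
Σ(R_m − R̄_m)² = 37.3280  ⇒  Var(R_m) = 37.3280 / 5 = 7.4656
β = Cov / Var(R_m) = 6.4456 / 7.4656 = 0.8634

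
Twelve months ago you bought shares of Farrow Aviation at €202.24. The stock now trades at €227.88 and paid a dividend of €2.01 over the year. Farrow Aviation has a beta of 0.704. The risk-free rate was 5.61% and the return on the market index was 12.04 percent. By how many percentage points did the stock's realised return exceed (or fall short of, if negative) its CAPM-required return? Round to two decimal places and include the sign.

Realised HPR = (P1 + D1 − P0) / P0 = (227.88 + 2.01 − 202.24) / 202.24 = 27.65 / 202.24 = 13.6719%
MRP = 12.04% − 5.61% = 6.43%
CAPM required = R_f + β·MRP = 5.61% + 0.704 × 6.43% = 10.13672%
α = realised − required = 13.6719% − 10.13672% = +3.54%

+3.54%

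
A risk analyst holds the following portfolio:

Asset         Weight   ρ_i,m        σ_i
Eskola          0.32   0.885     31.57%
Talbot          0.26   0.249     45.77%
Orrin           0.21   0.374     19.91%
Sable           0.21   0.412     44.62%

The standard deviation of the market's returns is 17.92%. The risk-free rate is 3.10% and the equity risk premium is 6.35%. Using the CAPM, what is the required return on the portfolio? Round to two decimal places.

β_Eskola = 0.885 × 31.57% / 17.92% = 1.5591
β_Talbot = 0.249 × 45.77% / 17.92% = 0.6360
β_Orrin = 0.374 × 19.91% / 17.92% = 0.4155
β_Sable = 0.412 × 44.62% / 17.92% = 1.0259
β_P = Σ w_i β_i = 0.32×1.5591 + 0.26×0.6360 + 0.21×0.4155 + 0.21×1.0259 = 0.9670
E(R_P) = R_f + β_P × MRP = 3.10% + 0.9670 × 6.35% = 9.24%

9.24%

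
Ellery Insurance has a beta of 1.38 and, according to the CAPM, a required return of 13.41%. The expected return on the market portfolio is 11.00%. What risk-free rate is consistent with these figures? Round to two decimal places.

E(R) = R_f + β(E(R_m) − R_f) = R_f(1 − β) + β·E(R_m)
13.41% = R_f × (1 − 1.38) + 1.38 × 11.00%
13.41% = R_f × -0.38 + 15.1800%
R_f = (13.41% − 15.1800%) / -0.38 = 4.66%

4.66%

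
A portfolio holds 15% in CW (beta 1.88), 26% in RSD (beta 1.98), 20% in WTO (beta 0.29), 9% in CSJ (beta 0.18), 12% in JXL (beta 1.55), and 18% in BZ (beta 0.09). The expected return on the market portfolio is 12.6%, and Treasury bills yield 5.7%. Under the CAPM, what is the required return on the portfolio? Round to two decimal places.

13.11%

β_P = Σ w_i β_i = 0.15×1.88 + 0.26×1.98 + 0.20×0.29 + 0.09×0.18 + 0.12×1.55 + 0.18×0.09 = 1.0732
MRP = 12.6% − 5.7% = 6.90%
E(R_P) = R_f + β_P × MRP = 5.7% + 1.0732 × 6.9% = 13.11%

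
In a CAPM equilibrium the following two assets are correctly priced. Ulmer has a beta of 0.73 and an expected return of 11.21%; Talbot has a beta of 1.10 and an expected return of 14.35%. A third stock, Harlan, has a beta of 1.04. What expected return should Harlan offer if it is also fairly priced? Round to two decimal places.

13.84%

MRP (SML slope) = (14.35% − 11.21%) / (1.10 − 0.73) = 3.14% / 0.37 = 8.4865%
R_f (intercept) = 11.21% − 0.73 × 8.4865% = 5.0149%
E(R_Harlan) = R_f + β × MRP = 5.0149% + 1.04 × 8.4865% = 13.84%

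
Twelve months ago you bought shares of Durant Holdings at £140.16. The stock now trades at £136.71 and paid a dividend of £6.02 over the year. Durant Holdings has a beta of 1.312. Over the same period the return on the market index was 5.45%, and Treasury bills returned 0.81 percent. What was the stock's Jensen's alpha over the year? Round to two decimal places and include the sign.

Realised HPR = (P1 + D1 − P0) / P0 = (136.71 + 6.02 − 140.16) / 140.16 = 2.57 / 140.16 = 1.8336%
MRP = 5.45% − 0.81% = 4.64%
CAPM required = R_f + β·MRP = 0.81% + 1.312 × 4.64% = 6.89768%
α = realised − required = 1.8336% − 6.89768% = -5.06%

-5.06%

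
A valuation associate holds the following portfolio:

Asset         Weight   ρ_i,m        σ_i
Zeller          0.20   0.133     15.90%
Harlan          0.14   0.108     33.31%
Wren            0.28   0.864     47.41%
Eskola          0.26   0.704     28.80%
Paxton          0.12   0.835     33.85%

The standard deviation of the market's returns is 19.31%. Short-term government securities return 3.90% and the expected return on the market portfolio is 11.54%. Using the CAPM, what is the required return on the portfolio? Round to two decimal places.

12.23%

β_Zeller = 0.133 × 15.90% / 19.31% = 0.1095
β_Harlan = 0.108 × 33.31% / 19.31% = 0.1863
β_Wren = 0.864 × 47.41% / 19.31% = 2.1213
β_Eskola = 0.704 × 28.80% / 19.31% = 1.0500
β_Paxton = 0.835 × 33.85% / 19.31% = 1.4637
β_P = Σ w_i β_i = 0.20×0.1095 + 0.14×0.1863 + 0.28×2.1213 + 0.26×1.0500 + 0.12×1.4637 = 1.0906
MRP = 11.54% − 3.90% = 7.64%
E(R_P) = R_f + β_P × MRP = 3.90% + 1.0906 × 7.64% = 12.23%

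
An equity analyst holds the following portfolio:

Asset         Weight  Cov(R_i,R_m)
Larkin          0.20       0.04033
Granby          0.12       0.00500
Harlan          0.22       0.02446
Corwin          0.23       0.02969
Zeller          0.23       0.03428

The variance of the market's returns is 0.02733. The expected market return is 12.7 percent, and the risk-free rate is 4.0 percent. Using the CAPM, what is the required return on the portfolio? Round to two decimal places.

13.16%

β_Larkin = 0.04033 / 0.02733 = 1.4757
β_Granby = 0.00500 / 0.02733 = 0.1829
β_Harlan = 0.02446 / 0.02733 = 0.8950
β_Corwin = 0.02969 / 0.02733 = 1.0864
β_Zeller = 0.03428 / 0.02733 = 1.2543
β_P = Σ w_i β_i = 0.20×1.4757 + 0.12×0.1829 + 0.22×0.8950 + 0.23×1.0864 + 0.23×1.2543 = 1.0523
MRP = 12.7% − 4.0% = 8.70%
E(R_P) = R_f + β_P × MRP = 4.0% + 1.0523 × 8.7% = 13.16%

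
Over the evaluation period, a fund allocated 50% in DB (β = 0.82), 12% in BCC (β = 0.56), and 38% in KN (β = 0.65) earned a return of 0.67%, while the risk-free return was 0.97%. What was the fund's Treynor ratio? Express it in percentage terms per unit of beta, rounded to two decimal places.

β_P = 0.50×0.82 + 0.12×0.56 + 0.38×0.65 = 0.7242
Treynor = (R_P − R_f) / β_P = (0.67% − 0.97%) / 0.7242 = -0.30% / 0.7242 = -0.41%

-0.41%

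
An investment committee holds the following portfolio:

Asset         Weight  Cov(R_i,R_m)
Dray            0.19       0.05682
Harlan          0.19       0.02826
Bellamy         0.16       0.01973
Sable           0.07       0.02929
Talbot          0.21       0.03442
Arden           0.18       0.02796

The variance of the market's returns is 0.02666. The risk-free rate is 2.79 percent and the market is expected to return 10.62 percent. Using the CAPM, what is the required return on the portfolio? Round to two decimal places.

β_Dray = 0.05682 / 0.02666 = 2.1313
β_Harlan = 0.02826 / 0.02666 = 1.0600
β_Bellamy = 0.01973 / 0.02666 = 0.7401
β_Sable = 0.02929 / 0.02666 = 1.0986
β_Talbot = 0.03442 / 0.02666 = 1.2911
β_Arden = 0.02796 / 0.02666 = 1.0488
β_P = Σ w_i β_i = 0.19×2.1313 + 0.19×1.0600 + 0.16×0.7401 + 0.07×1.0986 + 0.21×1.2911 + 0.18×1.0488 = 1.2616
MRP = 10.62% − 2.79% = 7.83%
E(R_P) = R_f + β_P × MRP = 2.79% + 1.2616 × 7.83% = 12.67%

12.67%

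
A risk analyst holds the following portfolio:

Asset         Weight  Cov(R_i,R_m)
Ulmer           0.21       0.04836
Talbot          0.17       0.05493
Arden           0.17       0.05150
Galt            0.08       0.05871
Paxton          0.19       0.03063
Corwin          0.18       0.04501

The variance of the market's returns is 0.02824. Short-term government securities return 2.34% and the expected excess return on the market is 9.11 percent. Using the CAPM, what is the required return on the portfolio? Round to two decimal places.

β_Ulmer = 0.04836 / 0.02824 = 1.7125
β_Talbot = 0.05493 / 0.02824 = 1.9451
β_Arden = 0.05150 / 0.02824 = 1.8237
β_Galt = 0.05871 / 0.02824 = 2.0790
β_Paxton = 0.03063 / 0.02824 = 1.0846
β_Corwin = 0.04501 / 0.02824 = 1.5938
β_P = Σ w_i β_i = 0.21×1.7125 + 0.17×1.9451 + 0.17×1.8237 + 0.08×2.0790 + 0.19×1.0846 + 0.18×1.5938 = 1.6596
E(R_P) = R_f + β_P × MRP = 2.34% + 1.6596 × 9.11% = 17.46%

17.46%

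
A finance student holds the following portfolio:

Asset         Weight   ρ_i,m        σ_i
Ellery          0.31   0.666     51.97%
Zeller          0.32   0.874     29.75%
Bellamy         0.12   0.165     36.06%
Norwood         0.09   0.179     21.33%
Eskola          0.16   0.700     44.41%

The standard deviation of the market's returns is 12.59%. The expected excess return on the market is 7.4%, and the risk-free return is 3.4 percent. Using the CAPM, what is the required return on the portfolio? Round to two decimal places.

18.14%

β_Ellery = 0.666 × 51.97% / 12.59% = 2.7492
β_Zeller = 0.874 × 29.75% / 12.59% = 2.0653
β_Bellamy = 0.165 × 36.06% / 12.59% = 0.4726
β_Norwood = 0.179 × 21.33% / 12.59% = 0.3033
β_Eskola = 0.700 × 44.41% / 12.59% = 2.4692
β_P = Σ w_i β_i = 0.31×2.7492 + 0.32×2.0653 + 0.12×0.4726 + 0.09×0.3033 + 0.16×2.4692 = 1.9922
E(R_P) = R_f + β_P × MRP = 3.4% + 1.9922 × 7.4% = 18.14%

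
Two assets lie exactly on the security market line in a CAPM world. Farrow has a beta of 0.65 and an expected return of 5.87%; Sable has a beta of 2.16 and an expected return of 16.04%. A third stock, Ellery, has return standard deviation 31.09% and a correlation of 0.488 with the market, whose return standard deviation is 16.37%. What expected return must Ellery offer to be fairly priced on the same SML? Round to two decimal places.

MRP = (16.04% − 5.87%) / (2.16 − 0.65) = 6.7351%
R_f = 5.87% − 0.65 × 6.7351% = 1.4922%
β_Ellery = ρ·σ_i/σ_m = 0.488 × 31.09 / 16.37 = 0.9268
E(R_Ellery) = R_f + β × MRP = 1.4922% + 0.9268 × 6.7351% = 7.73%

7.73%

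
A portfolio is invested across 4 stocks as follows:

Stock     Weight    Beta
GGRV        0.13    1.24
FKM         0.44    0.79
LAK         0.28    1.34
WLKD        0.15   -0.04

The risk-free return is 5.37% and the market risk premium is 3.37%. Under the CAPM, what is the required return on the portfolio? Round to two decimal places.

8.33%

β_P = Σ w_i β_i = 0.13×1.24 + 0.44×0.79 + 0.28×1.34 + 0.15×-0.04 = 0.8780
E(R_P) = R_f + β_P × MRP = 5.37% + 0.8780 × 3.37% = 8.33%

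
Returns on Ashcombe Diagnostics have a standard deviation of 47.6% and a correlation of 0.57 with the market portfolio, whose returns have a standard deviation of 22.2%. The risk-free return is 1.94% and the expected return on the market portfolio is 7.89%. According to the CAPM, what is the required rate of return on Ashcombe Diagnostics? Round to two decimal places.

9.21%

β = ρ × σ_i / σ_m = 0.57 × 47.6% / 22.2% = 1.2222
MRP = 7.89% − 1.94% = 5.95%
E(R) = 1.94% + 1.2222 × 5.95% = 9.21%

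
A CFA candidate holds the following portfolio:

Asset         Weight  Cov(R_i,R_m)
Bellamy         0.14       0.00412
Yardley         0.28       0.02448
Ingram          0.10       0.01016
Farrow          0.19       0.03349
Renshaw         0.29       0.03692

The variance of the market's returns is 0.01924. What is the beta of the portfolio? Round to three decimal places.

1.326

β_Bellamy = 0.00412 / 0.01924 = 0.2141
β_Yardley = 0.02448 / 0.01924 = 1.2723
β_Ingram = 0.01016 / 0.01924 = 0.5281
β_Farrow = 0.03349 / 0.01924 = 1.7406
β_Renshaw = 0.03692 / 0.01924 = 1.9189
β_P = Σ w_i β_i = 0.14×0.2141 + 0.28×1.2723 + 0.10×0.5281 + 0.19×1.7406 + 0.29×1.9189 = 1.3262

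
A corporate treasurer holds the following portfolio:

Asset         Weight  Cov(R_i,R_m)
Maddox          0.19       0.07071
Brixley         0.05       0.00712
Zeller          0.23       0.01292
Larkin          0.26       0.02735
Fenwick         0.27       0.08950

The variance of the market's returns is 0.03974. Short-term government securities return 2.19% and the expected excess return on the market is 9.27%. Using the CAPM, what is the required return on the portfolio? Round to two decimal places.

13.40%

β_Maddox = 0.07071 / 0.03974 = 1.7793
β_Brixley = 0.00712 / 0.03974 = 0.1792
β_Zeller = 0.01292 / 0.03974 = 0.3251
β_Larkin = 0.02735 / 0.03974 = 0.6882
β_Fenwick = 0.08950 / 0.03974 = 2.2521
β_P = Σ w_i β_i = 0.19×1.7793 + 0.05×0.1792 + 0.23×0.3251 + 0.26×0.6882 + 0.27×2.2521 = 1.2088
E(R_P) = R_f + β_P × MRP = 2.19% + 1.2088 × 9.27% = 13.40%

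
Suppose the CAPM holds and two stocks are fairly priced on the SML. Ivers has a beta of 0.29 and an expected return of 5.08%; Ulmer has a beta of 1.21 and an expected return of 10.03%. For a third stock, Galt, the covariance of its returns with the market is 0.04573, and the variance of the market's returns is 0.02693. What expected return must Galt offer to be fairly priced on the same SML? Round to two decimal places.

MRP = (10.03% − 5.08%) / (1.21 − 0.29) = 5.3804%
R_f = 5.08% − 0.29 × 5.3804% = 3.5197%
β_Galt = Cov / Var(R_m) = 0.04573 / 0.02693 = 1.6981
E(R_Galt) = R_f + β × MRP = 3.5197% + 1.6981 × 5.3804% = 12.66%

12.66%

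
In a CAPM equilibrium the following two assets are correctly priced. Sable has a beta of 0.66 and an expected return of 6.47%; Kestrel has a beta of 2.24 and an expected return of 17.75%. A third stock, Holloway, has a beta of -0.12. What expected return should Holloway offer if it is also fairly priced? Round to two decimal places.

MRP (SML slope) = (17.75% − 6.47%) / (2.24 − 0.66) = 11.28% / 1.58 = 7.1392%
R_f (intercept) = 6.47% − 0.66 × 7.1392% = 1.7581%
E(R_Holloway) = R_f + β × MRP = 1.7581% + -0.12 × 7.1392% = 0.90%

0.90%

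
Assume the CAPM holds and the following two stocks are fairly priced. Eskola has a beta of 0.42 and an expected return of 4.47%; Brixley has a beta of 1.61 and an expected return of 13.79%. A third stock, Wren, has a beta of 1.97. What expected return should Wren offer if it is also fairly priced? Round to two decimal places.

16.61%

MRP (SML slope) = (13.79% − 4.47%) / (1.61 − 0.42) = 9.32% / 1.19 = 7.8319%
R_f (intercept) = 4.47% − 0.42 × 7.8319% = 1.1806%
E(R_Wren) = R_f + β × MRP = 1.1806% + 1.97 × 7.8319% = 16.61%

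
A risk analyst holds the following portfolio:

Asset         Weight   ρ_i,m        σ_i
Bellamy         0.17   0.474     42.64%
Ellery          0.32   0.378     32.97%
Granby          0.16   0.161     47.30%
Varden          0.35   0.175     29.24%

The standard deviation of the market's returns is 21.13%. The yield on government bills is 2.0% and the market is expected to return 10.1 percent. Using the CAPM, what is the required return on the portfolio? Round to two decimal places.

β_Bellamy = 0.474 × 42.64% / 21.13% = 0.9565
β_Ellery = 0.378 × 32.97% / 21.13% = 0.5898
β_Granby = 0.161 × 47.30% / 21.13% = 0.3604
β_Varden = 0.175 × 29.24% / 21.13% = 0.2422
β_P = Σ w_i β_i = 0.17×0.9565 + 0.32×0.5898 + 0.16×0.3604 + 0.35×0.2422 = 0.4938
MRP = 10.1% − 2.0% = 8.10%
E(R_P) = R_f + β_P × MRP = 2.0% + 0.4938 × 8.1% = 6.00%

6.00%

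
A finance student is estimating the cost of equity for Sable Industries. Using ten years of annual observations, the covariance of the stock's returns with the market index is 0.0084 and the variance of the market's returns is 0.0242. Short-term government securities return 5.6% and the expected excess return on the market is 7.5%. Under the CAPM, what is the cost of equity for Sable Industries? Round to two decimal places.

8.20%

β = Cov(R_i, R_m) / Var(R_m) = 0.0084 / 0.0242 = 0.3471
E(R) = R_f + β × MRP = 5.6% + 0.3471 × 7.5% = 8.20%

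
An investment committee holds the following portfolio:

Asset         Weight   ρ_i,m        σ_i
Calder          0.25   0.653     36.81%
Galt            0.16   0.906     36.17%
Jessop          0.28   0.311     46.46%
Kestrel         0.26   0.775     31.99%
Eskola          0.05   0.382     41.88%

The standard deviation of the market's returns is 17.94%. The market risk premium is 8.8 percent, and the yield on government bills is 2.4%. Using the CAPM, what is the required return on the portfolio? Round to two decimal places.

β_Calder = 0.653 × 36.81% / 17.94% = 1.3399
β_Galt = 0.906 × 36.17% / 17.94% = 1.8266
β_Jessop = 0.311 × 46.46% / 17.94% = 0.8054
β_Kestrel = 0.775 × 31.99% / 17.94% = 1.3820
β_Eskola = 0.382 × 41.88% / 17.94% = 0.8918
β_P = Σ w_i β_i = 0.25×1.3399 + 0.16×1.8266 + 0.28×0.8054 + 0.26×1.3820 + 0.05×0.8918 = 1.2567
E(R_P) = R_f + β_P × MRP = 2.4% + 1.2567 × 8.8% = 13.46%

13.46%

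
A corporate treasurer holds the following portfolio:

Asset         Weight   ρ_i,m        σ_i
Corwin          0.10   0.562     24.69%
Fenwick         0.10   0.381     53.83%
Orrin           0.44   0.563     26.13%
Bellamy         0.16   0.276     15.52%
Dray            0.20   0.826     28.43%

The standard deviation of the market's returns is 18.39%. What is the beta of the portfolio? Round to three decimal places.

0.832

β_Corwin = 0.562 × 24.69% / 18.39% = 0.7545
β_Fenwick = 0.381 × 53.83% / 18.39% = 1.1152
β_Orrin = 0.563 × 26.13% / 18.39% = 0.8000
β_Bellamy = 0.276 × 15.52% / 18.39% = 0.2329
β_Dray = 0.826 × 28.43% / 18.39% = 1.2770
β_P = Σ w_i β_i = 0.10×0.7545 + 0.10×1.1152 + 0.44×0.8000 + 0.16×0.2329 + 0.20×1.2770 = 0.8316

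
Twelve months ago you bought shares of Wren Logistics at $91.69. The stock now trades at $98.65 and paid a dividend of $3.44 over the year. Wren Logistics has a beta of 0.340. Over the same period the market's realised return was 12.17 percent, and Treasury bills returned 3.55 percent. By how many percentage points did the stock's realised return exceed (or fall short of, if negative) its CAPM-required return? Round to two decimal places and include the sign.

+4.86%

Realised HPR = (P1 + D1 − P0) / P0 = (98.65 + 3.44 − 91.69) / 91.69 = 10.40 / 91.69 = 11.3426%
MRP = 12.17% − 3.55% = 8.62%
CAPM required = R_f + β·MRP = 3.55% + 0.340 × 8.62% = 6.48080%
α = realised − required = 11.3426% − 6.48080% = +4.86%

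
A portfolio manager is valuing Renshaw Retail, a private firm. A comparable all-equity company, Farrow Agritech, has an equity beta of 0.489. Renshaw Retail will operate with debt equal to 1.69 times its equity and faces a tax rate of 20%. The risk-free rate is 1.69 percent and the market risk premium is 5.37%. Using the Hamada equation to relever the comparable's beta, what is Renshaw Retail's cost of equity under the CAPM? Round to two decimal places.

7.87%

β_L = β_U × [1 + (1 − t)(D/E)] = 0.489 × [1 + (1 − 0.20) × 1.69]
    = 0.489 × [1 + 0.80 × 1.69] = 0.489 × 2.3520 = 1.1501
E(R) = R_f + β_L × MRP = 1.69% + 1.1501 × 5.37% = 7.87%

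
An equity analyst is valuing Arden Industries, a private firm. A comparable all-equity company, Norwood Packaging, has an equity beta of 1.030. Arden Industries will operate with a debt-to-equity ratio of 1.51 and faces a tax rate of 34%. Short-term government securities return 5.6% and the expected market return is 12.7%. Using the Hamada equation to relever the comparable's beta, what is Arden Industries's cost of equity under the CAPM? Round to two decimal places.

20.20%

β_L = β_U × [1 + (1 − t)(D/E)] = 1.030 × [1 + (1 − 0.34) × 1.51]
    = 1.030 × [1 + 0.66 × 1.51] = 1.030 × 1.9966 = 2.0565
MRP = 12.7% − 5.6% = 7.10%
E(R) = R_f + β_L × MRP = 5.6% + 2.0565 × 7.1% = 20.20%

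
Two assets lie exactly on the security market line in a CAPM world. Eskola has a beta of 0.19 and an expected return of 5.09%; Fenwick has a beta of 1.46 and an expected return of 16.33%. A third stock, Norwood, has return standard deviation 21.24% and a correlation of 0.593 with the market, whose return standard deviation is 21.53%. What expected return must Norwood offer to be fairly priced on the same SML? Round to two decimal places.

8.59%

MRP = (16.33% − 5.09%) / (1.46 − 0.19) = 8.8504%
R_f = 5.09% − 0.19 × 8.8504% = 3.4084%
β_Norwood = ρ·σ_i/σ_m = 0.593 × 21.24 / 21.53 = 0.5850
E(R_Norwood) = R_f + β × MRP = 3.4084% + 0.5850 × 8.8504% = 8.59%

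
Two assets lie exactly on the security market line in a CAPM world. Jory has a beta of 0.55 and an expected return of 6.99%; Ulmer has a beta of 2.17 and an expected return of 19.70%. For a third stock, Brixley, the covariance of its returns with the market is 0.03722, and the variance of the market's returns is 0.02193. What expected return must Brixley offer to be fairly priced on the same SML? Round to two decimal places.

MRP = (19.70% − 6.99%) / (2.17 − 0.55) = 7.8457%
R_f = 6.99% − 0.55 × 7.8457% = 2.6749%
β_Brixley = Cov / Var(R_m) = 0.03722 / 0.02193 = 1.6972
E(R_Brixley) = R_f + β × MRP = 2.6749% + 1.6972 × 7.8457% = 15.99%

15.99%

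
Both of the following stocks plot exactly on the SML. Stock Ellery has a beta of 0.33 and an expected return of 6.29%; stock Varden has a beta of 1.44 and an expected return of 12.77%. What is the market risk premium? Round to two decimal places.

Both satisfy E(R) = R_f + β·MRP, so the slope of the SML is
MRP = (12.77% − 6.29%) / (1.44 − 0.33) = 6.48% / 1.11 = 5.8378%

5.84%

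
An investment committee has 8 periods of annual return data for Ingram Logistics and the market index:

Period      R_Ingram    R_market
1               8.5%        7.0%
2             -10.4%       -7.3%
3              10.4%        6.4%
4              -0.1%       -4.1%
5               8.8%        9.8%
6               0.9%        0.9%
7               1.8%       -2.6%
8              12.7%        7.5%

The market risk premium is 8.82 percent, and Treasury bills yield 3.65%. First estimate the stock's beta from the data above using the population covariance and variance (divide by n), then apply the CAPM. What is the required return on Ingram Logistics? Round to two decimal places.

13.32%

Mean R_i = (8.5 − 10.4 + 10.4 − 0.1 + 8.8 + 0.9 + 1.8 + 12.7) / 8 = 4.0750%
Mean R_m = (7.0 − 7.3 + 6.4 − 4.1 + 9.8 + 0.9 − 2.6 + 7.5) / 8 = 2.2000%
Σ(R_i − R̄_i)(R_m − R̄_m) = 308.2900  ⇒  Cov = 308.2900 / 8 = 38.5363
Σ(R_m − R̄_m)² = 281.2000  ⇒  Var(R_m) = 281.2000 / 8 = 35.1500
β = Cov / Var(R_m) = 38.5363 / 35.1500 = 1.0963
E(R) = R_f + β × MRP = 3.65% + 1.0963 × 8.82% = 13.32%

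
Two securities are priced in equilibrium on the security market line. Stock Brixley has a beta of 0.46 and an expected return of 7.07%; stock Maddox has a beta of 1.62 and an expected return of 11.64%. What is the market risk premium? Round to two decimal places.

3.94%

Both satisfy E(R) = R_f + β·MRP, so the slope of the SML is
MRP = (11.64% − 7.07%) / (1.62 − 0.46) = 4.57% / 1.16 = 3.9397%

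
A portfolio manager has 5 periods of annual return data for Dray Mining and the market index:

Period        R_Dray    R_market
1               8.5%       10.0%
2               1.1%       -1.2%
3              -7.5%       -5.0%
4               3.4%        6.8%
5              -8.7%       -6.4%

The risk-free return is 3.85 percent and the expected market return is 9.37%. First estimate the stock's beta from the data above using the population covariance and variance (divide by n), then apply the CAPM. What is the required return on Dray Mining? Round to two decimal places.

9.17%

Mean R_i = (8.5 + 1.1 − 7.5 + 3.4 − 8.7) / 5 = -0.6400%
Mean R_m = (10.0 − 1.2 − 5.0 + 6.8 − 6.4) / 5 = 0.8400%
Σ(R_i − R̄_i)(R_m − R̄_m) = 202.6680  ⇒  Cov = 202.6680 / 5 = 40.5336
Σ(R_m − R̄_m)² = 210.1120  ⇒  Var(R_m) = 210.1120 / 5 = 42.0224
β = Cov / Var(R_m) = 40.5336 / 42.0224 = 0.9646
MRP = 9.37% − 3.85% = 5.52%
E(R) = R_f + β × MRP = 3.85% + 0.9646 × 5.52% = 9.17%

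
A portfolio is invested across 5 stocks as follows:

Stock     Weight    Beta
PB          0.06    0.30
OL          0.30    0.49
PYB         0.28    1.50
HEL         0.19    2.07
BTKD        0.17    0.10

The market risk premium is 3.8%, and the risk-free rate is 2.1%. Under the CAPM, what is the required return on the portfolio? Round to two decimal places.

β_P = Σ w_i β_i = 0.06×0.30 + 0.30×0.49 + 0.28×1.50 + 0.19×2.07 + 0.17×0.10 = 0.9953
E(R_P) = R_f + β_P × MRP = 2.1% + 0.9953 × 3.8% = 5.88%

5.88%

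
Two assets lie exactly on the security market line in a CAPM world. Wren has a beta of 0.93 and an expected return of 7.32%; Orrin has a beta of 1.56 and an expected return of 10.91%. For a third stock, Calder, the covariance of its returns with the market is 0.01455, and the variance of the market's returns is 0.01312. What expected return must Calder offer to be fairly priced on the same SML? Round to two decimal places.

MRP = (10.91% − 7.32%) / (1.56 − 0.93) = 5.6984%
R_f = 7.32% − 0.93 × 5.6984% = 2.0205%
β_Calder = Cov / Var(R_m) = 0.01455 / 0.01312 = 1.1090
E(R_Calder) = R_f + β × MRP = 2.0205% + 1.1090 × 5.6984% = 8.34%

8.34%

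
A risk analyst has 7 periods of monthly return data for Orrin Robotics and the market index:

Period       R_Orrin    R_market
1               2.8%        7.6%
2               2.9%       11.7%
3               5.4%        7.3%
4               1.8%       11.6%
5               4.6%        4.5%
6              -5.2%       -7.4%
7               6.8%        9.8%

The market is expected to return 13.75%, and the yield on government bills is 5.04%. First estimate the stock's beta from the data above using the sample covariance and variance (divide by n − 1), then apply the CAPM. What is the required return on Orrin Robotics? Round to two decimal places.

8.96%

Mean R_i = (2.8 + 2.9 + 5.4 + 1.8 + 4.6 − 5.2 + 6.8) / 7 = 2.7286%
Mean R_m = (7.6 + 11.7 + 7.3 + 11.6 + 4.5 − 7.4 + 9.8) / 7 = 6.4429%
Σ(R_i − R̄_i)(R_m − R̄_m) = 118.2714  ⇒  Cov = 118.2714 / 6 = 19.7119
Σ(R_m − R̄_m)² = 262.9771  ⇒  Var(R_m) = 262.9771 / 6 = 43.8295
β = Cov / Var(R_m) = 19.7119 / 43.8295 = 0.4497
MRP = 13.75% − 5.04% = 8.71%
E(R) = R_f + β × MRP = 5.04% + 0.4497 × 8.71% = 8.96%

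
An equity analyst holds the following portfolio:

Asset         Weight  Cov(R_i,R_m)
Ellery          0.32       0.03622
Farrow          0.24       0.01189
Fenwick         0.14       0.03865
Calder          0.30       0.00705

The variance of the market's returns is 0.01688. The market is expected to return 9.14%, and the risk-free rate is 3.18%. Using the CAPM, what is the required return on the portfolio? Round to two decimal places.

β_Ellery = 0.03622 / 0.01688 = 2.1457
β_Farrow = 0.01189 / 0.01688 = 0.7044
β_Fenwick = 0.03865 / 0.01688 = 2.2897
β_Calder = 0.00705 / 0.01688 = 0.4177
β_P = Σ w_i β_i = 0.32×2.1457 + 0.24×0.7044 + 0.14×2.2897 + 0.30×0.4177 = 1.3015
MRP = 9.14% − 3.18% = 5.96%
E(R_P) = R_f + β_P × MRP = 3.18% + 1.3015 × 5.96% = 10.94%

10.94%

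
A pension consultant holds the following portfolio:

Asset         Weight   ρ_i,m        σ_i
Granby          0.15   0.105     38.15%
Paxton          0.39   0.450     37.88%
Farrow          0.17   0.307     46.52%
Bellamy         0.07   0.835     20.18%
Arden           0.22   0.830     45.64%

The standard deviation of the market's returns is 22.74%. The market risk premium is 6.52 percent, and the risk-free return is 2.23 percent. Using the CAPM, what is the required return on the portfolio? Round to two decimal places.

β_Granby = 0.105 × 38.15% / 22.74% = 0.1762
β_Paxton = 0.450 × 37.88% / 22.74% = 0.7496
β_Farrow = 0.307 × 46.52% / 22.74% = 0.6280
β_Bellamy = 0.835 × 20.18% / 22.74% = 0.7410
β_Arden = 0.830 × 45.64% / 22.74% = 1.6658
β_P = Σ w_i β_i = 0.15×0.1762 + 0.39×0.7496 + 0.17×0.6280 + 0.07×0.7410 + 0.22×1.6658 = 0.8439
E(R_P) = R_f + β_P × MRP = 2.23% + 0.8439 × 6.52% = 7.73%

7.73%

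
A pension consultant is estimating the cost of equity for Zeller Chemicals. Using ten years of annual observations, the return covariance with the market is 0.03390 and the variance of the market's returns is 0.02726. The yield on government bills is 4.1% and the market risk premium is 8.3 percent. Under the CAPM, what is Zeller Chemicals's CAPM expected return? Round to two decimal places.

14.42%

β = Cov(R_i, R_m) / Var(R_m) = 0.03390 / 0.02726 = 1.2436
E(R) = R_f + β × MRP = 4.1% + 1.2436 × 8.3% = 14.42%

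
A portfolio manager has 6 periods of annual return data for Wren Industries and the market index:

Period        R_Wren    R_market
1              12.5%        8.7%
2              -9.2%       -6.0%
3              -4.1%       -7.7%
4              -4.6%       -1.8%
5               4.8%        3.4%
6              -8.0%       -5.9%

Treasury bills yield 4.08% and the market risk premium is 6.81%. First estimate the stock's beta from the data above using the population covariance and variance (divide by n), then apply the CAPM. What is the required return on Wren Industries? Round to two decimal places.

Mean R_i = (12.5 − 9.2 − 4.1 − 4.6 + 4.8 − 8.0) / 6 = -1.4333%
Mean R_m = (8.7 − 6.0 − 7.7 − 1.8 + 3.4 − 5.9) / 6 = -1.5500%
Σ(R_i − R̄_i)(R_m − R̄_m) = 253.9900  ⇒  Cov = 253.9900 / 6 = 42.3317
Σ(R_m − R̄_m)² = 206.1750  ⇒  Var(R_m) = 206.1750 / 6 = 34.3625
β = Cov / Var(R_m) = 42.3317 / 34.3625 = 1.2319
E(R) = R_f + β × MRP = 4.08% + 1.2319 × 6.81% = 12.47%

12.47%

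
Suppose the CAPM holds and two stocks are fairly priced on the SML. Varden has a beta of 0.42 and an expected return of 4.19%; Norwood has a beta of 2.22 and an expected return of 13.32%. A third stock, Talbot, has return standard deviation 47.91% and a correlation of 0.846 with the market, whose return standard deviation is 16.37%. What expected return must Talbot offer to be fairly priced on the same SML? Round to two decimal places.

14.62%

MRP = (13.32% − 4.19%) / (2.22 − 0.42) = 5.0722%
R_f = 4.19% − 0.42 × 5.0722% = 2.0597%
β_Talbot = ρ·σ_i/σ_m = 0.846 × 47.91 / 16.37 = 2.4760
E(R_Talbot) = R_f + β × MRP = 2.0597% + 2.4760 × 5.0722% = 14.62%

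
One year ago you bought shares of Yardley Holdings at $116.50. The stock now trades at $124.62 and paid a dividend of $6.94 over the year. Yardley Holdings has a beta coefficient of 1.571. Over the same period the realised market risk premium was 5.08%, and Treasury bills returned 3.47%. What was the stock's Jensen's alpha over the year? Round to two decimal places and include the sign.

+1.48%

Realised HPR = (P1 + D1 − P0) / P0 = (124.62 + 6.94 − 116.50) / 116.50 = 15.06 / 116.50 = 12.9270%
CAPM required = R_f + β·MRP = 3.47% + 1.571 × 5.08% = 11.45068%
α = realised − required = 12.9270% − 11.45068% = +1.48%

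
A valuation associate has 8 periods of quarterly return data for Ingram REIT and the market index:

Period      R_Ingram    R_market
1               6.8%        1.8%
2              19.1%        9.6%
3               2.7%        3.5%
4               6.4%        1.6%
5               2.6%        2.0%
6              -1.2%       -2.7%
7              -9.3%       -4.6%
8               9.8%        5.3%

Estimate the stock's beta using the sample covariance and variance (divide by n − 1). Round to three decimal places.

1.773

Mean R_i = (6.8 + 19.1 + 2.7 + 6.4 + 2.6 − 1.2 − 9.3 + 9.8) / 8 = 4.6125%
Mean R_m = (1.8 + 9.6 + 3.5 + 1.6 + 2.0 − 2.7 − 4.6 + 5.3) / 8 = 2.0625%
Σ(R_i − R̄_i)(R_m − R̄_m) = 242.3438  ⇒  Cov = 242.3438 / 7 = 34.6205
Σ(R_m − R̄_m)² = 136.7188  ⇒  Var(R_m) = 136.7188 / 7 = 19.5313
β = Cov / Var(R_m) = 34.6205 / 19.5313 = 1.7726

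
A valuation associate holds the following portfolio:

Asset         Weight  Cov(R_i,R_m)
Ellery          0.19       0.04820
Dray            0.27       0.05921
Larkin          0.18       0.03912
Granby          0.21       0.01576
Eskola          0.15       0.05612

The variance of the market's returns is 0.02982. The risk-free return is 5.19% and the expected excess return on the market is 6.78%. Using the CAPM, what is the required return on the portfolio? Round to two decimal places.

β_Ellery = 0.04820 / 0.02982 = 1.6164
β_Dray = 0.05921 / 0.02982 = 1.9856
β_Larkin = 0.03912 / 0.02982 = 1.3119
β_Granby = 0.01576 / 0.02982 = 0.5285
β_Eskola = 0.05612 / 0.02982 = 1.8820
β_P = Σ w_i β_i = 0.19×1.6164 + 0.27×1.9856 + 0.18×1.3119 + 0.21×0.5285 + 0.15×1.8820 = 1.4727
E(R_P) = R_f + β_P × MRP = 5.19% + 1.4727 × 6.78% = 15.17%

15.17%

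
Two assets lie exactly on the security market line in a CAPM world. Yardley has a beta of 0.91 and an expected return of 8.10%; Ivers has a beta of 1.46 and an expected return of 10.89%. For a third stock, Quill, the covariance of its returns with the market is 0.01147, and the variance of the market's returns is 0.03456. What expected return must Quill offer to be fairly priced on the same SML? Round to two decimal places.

MRP = (10.89% − 8.10%) / (1.46 − 0.91) = 5.0727%
R_f = 8.10% − 0.91 × 5.0727% = 3.4838%
β_Quill = Cov / Var(R_m) = 0.01147 / 0.03456 = 0.3319
E(R_Quill) = R_f + β × MRP = 3.4838% + 0.3319 × 5.0727% = 5.17%

5.17%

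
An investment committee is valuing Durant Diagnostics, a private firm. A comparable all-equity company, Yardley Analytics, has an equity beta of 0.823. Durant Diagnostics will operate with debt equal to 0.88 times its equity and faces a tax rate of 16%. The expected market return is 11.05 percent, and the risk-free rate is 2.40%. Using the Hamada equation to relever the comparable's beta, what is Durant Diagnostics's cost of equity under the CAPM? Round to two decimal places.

β_L = β_U × [1 + (1 − t)(D/E)] = 0.823 × [1 + (1 − 0.16) × 0.88]
    = 0.823 × [1 + 0.84 × 0.88] = 0.823 × 1.7392 = 1.4314
MRP = 11.05% − 2.40% = 8.65%
E(R) = R_f + β_L × MRP = 2.40% + 1.4314 × 8.65% = 14.78%

14.78%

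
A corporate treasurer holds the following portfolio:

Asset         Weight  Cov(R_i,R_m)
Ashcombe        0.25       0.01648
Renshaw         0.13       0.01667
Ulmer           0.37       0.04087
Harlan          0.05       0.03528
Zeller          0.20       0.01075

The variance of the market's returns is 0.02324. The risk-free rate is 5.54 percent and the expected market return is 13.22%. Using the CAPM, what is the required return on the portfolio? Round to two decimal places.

13.91%

β_Ashcombe = 0.01648 / 0.02324 = 0.7091
β_Renshaw = 0.01667 / 0.02324 = 0.7173
β_Ulmer = 0.04087 / 0.02324 = 1.7586
β_Harlan = 0.03528 / 0.02324 = 1.5181
β_Zeller = 0.01075 / 0.02324 = 0.4626
β_P = Σ w_i β_i = 0.25×0.7091 + 0.13×0.7173 + 0.37×1.7586 + 0.05×1.5181 + 0.20×0.4626 = 1.0896
MRP = 13.22% − 5.54% = 7.68%
E(R_P) = R_f + β_P × MRP = 5.54% + 1.0896 × 7.68% = 13.91%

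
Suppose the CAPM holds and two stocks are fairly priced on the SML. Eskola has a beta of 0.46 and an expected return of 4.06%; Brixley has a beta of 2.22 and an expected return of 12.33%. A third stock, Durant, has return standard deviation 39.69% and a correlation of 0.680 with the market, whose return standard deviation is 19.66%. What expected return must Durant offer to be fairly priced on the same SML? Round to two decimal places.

MRP = (12.33% − 4.06%) / (2.22 − 0.46) = 4.6989%
R_f = 4.06% − 0.46 × 4.6989% = 1.8985%
β_Durant = ρ·σ_i/σ_m = 0.680 × 39.69 / 19.66 = 1.3728
E(R_Durant) = R_f + β × MRP = 1.8985% + 1.3728 × 4.6989% = 8.35%

8.35%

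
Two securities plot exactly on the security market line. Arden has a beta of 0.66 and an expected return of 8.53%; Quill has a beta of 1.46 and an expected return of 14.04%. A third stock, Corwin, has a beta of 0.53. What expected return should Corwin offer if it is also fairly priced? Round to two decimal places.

MRP (SML slope) = (14.04% − 8.53%) / (1.46 − 0.66) = 5.51% / 0.80 = 6.8875%
R_f (intercept) = 8.53% − 0.66 × 6.8875% = 3.9843%
E(R_Corwin) = R_f + β × MRP = 3.9843% + 0.53 × 6.8875% = 7.63%

7.63%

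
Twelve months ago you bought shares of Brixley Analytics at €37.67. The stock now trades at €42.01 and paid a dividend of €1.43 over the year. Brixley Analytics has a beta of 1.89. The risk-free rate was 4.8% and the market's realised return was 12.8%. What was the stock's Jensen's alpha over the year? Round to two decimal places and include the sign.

Realised HPR = (P1 + D1 − P0) / P0 = (42.01 + 1.43 − 37.67) / 37.67 = 5.77 / 37.67 = 15.3172%
MRP = 12.8% − 4.8% = 8.00%
CAPM required = R_f + β·MRP = 4.8% + 1.89 × 8.0% = 19.9200%
α = realised − required = 15.3172% − 19.9200% = -4.60%

-4.60%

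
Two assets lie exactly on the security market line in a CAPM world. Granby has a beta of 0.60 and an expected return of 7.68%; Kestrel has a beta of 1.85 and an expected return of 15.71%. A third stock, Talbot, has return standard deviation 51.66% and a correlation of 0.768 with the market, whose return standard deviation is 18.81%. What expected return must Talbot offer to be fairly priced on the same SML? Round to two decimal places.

17.38%

MRP = (15.71% − 7.68%) / (1.85 − 0.60) = 6.4240%
R_f = 7.68% − 0.60 × 6.4240% = 3.8256%
β_Talbot = ρ·σ_i/σ_m = 0.768 × 51.66 / 18.81 = 2.1092
E(R_Talbot) = R_f + β × MRP = 3.8256% + 2.1092 × 6.4240% = 17.38%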